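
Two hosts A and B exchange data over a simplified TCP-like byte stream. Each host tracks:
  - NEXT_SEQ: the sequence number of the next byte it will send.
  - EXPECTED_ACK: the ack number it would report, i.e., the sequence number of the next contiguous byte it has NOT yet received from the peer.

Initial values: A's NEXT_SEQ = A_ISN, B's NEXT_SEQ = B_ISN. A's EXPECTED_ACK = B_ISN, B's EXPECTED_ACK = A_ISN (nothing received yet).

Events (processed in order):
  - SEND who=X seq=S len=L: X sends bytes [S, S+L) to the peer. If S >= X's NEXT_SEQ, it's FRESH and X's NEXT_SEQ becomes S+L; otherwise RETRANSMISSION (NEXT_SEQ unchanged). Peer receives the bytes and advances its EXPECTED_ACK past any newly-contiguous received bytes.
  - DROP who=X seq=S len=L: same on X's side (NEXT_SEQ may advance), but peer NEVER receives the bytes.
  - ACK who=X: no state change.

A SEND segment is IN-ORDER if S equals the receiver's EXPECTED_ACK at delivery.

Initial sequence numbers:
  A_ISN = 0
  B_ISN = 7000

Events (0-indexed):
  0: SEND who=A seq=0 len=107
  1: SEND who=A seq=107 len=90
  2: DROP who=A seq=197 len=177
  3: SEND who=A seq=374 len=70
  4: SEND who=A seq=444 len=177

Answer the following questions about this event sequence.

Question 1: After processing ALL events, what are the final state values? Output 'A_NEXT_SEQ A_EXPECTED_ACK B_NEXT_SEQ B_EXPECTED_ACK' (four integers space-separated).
After event 0: A_seq=107 A_ack=7000 B_seq=7000 B_ack=107
After event 1: A_seq=197 A_ack=7000 B_seq=7000 B_ack=197
After event 2: A_seq=374 A_ack=7000 B_seq=7000 B_ack=197
After event 3: A_seq=444 A_ack=7000 B_seq=7000 B_ack=197
After event 4: A_seq=621 A_ack=7000 B_seq=7000 B_ack=197

Answer: 621 7000 7000 197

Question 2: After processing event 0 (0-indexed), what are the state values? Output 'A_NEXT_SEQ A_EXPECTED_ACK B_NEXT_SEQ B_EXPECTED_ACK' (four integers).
After event 0: A_seq=107 A_ack=7000 B_seq=7000 B_ack=107

107 7000 7000 107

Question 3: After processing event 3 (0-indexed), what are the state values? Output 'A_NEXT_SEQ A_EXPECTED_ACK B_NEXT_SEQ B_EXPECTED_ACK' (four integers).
After event 0: A_seq=107 A_ack=7000 B_seq=7000 B_ack=107
After event 1: A_seq=197 A_ack=7000 B_seq=7000 B_ack=197
After event 2: A_seq=374 A_ack=7000 B_seq=7000 B_ack=197
After event 3: A_seq=444 A_ack=7000 B_seq=7000 B_ack=197

444 7000 7000 197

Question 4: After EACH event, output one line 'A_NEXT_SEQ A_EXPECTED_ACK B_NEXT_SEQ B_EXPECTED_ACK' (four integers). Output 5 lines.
107 7000 7000 107
197 7000 7000 197
374 7000 7000 197
444 7000 7000 197
621 7000 7000 197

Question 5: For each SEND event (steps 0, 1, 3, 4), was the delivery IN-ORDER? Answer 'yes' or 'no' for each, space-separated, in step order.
Answer: yes yes no no

Derivation:
Step 0: SEND seq=0 -> in-order
Step 1: SEND seq=107 -> in-order
Step 3: SEND seq=374 -> out-of-order
Step 4: SEND seq=444 -> out-of-order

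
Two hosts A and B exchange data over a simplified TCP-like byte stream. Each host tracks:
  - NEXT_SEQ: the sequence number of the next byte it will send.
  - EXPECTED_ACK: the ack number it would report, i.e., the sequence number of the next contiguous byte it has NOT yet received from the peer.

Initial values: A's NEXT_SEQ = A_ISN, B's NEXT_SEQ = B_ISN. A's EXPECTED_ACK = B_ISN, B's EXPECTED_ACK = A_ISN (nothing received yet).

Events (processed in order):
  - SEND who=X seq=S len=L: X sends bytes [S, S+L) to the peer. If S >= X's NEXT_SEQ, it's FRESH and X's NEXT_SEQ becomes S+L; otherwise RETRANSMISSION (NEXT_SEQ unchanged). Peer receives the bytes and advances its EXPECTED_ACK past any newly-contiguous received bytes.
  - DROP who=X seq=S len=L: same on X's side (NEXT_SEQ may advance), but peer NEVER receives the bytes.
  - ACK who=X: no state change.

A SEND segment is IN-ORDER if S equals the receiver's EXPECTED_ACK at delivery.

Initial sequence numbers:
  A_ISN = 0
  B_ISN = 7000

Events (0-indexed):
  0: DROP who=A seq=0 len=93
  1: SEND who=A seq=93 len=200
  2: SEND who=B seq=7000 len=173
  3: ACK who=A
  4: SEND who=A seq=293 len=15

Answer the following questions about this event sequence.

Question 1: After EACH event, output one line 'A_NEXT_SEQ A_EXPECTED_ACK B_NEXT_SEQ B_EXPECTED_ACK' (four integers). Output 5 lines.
93 7000 7000 0
293 7000 7000 0
293 7173 7173 0
293 7173 7173 0
308 7173 7173 0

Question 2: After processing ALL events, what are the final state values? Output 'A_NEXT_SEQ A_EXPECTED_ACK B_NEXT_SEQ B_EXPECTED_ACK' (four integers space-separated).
After event 0: A_seq=93 A_ack=7000 B_seq=7000 B_ack=0
After event 1: A_seq=293 A_ack=7000 B_seq=7000 B_ack=0
After event 2: A_seq=293 A_ack=7173 B_seq=7173 B_ack=0
After event 3: A_seq=293 A_ack=7173 B_seq=7173 B_ack=0
After event 4: A_seq=308 A_ack=7173 B_seq=7173 B_ack=0

Answer: 308 7173 7173 0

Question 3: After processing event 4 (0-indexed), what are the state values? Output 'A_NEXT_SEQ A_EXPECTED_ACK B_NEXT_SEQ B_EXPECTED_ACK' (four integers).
After event 0: A_seq=93 A_ack=7000 B_seq=7000 B_ack=0
After event 1: A_seq=293 A_ack=7000 B_seq=7000 B_ack=0
After event 2: A_seq=293 A_ack=7173 B_seq=7173 B_ack=0
After event 3: A_seq=293 A_ack=7173 B_seq=7173 B_ack=0
After event 4: A_seq=308 A_ack=7173 B_seq=7173 B_ack=0

308 7173 7173 0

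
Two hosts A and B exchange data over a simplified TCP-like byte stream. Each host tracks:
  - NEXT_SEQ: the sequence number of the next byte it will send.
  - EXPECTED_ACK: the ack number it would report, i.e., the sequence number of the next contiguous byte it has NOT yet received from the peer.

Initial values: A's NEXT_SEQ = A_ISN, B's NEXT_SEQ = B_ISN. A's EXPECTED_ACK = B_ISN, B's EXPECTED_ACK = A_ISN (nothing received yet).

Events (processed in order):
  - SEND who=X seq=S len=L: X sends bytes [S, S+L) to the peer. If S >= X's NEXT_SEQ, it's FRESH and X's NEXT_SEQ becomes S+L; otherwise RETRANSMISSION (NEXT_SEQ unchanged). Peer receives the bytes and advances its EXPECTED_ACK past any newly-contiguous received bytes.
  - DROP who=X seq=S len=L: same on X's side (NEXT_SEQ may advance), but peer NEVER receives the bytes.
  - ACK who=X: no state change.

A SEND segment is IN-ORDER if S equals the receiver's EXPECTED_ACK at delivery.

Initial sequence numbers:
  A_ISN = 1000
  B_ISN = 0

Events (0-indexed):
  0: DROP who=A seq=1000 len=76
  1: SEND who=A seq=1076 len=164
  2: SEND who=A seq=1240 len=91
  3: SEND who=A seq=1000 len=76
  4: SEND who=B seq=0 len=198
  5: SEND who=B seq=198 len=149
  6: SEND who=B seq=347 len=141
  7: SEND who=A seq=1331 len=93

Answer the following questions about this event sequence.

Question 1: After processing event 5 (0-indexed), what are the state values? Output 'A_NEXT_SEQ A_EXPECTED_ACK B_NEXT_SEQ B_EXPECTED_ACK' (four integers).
After event 0: A_seq=1076 A_ack=0 B_seq=0 B_ack=1000
After event 1: A_seq=1240 A_ack=0 B_seq=0 B_ack=1000
After event 2: A_seq=1331 A_ack=0 B_seq=0 B_ack=1000
After event 3: A_seq=1331 A_ack=0 B_seq=0 B_ack=1331
After event 4: A_seq=1331 A_ack=198 B_seq=198 B_ack=1331
After event 5: A_seq=1331 A_ack=347 B_seq=347 B_ack=1331

1331 347 347 1331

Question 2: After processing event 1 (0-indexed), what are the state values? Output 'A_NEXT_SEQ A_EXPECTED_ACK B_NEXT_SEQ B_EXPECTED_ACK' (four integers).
After event 0: A_seq=1076 A_ack=0 B_seq=0 B_ack=1000
After event 1: A_seq=1240 A_ack=0 B_seq=0 B_ack=1000

1240 0 0 1000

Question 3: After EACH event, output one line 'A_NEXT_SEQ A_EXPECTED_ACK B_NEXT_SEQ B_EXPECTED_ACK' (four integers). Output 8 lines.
1076 0 0 1000
1240 0 0 1000
1331 0 0 1000
1331 0 0 1331
1331 198 198 1331
1331 347 347 1331
1331 488 488 1331
1424 488 488 1424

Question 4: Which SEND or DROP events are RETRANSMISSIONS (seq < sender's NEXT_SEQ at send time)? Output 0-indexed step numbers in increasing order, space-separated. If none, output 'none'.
Step 0: DROP seq=1000 -> fresh
Step 1: SEND seq=1076 -> fresh
Step 2: SEND seq=1240 -> fresh
Step 3: SEND seq=1000 -> retransmit
Step 4: SEND seq=0 -> fresh
Step 5: SEND seq=198 -> fresh
Step 6: SEND seq=347 -> fresh
Step 7: SEND seq=1331 -> fresh

Answer: 3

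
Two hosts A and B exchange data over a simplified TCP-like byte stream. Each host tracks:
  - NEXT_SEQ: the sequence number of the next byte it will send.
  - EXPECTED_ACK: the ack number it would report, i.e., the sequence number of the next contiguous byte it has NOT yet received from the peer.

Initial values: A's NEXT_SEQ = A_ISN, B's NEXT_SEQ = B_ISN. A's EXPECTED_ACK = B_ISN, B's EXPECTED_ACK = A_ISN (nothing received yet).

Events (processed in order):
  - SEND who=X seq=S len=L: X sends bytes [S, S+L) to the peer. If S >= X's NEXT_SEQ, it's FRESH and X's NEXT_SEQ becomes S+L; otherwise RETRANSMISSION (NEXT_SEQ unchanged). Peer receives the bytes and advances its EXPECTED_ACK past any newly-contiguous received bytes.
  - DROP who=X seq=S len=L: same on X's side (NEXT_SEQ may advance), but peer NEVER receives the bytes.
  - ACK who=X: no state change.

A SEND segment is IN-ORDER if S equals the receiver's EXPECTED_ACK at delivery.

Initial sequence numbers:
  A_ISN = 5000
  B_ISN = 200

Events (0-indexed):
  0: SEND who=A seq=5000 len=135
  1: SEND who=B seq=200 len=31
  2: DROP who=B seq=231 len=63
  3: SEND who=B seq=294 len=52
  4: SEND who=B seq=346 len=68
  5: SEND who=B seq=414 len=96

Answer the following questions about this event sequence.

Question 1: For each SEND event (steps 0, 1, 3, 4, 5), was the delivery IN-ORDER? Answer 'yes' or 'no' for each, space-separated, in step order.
Step 0: SEND seq=5000 -> in-order
Step 1: SEND seq=200 -> in-order
Step 3: SEND seq=294 -> out-of-order
Step 4: SEND seq=346 -> out-of-order
Step 5: SEND seq=414 -> out-of-order

Answer: yes yes no no no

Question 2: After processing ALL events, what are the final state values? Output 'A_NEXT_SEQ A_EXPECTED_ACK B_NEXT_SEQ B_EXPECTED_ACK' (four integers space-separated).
Answer: 5135 231 510 5135

Derivation:
After event 0: A_seq=5135 A_ack=200 B_seq=200 B_ack=5135
After event 1: A_seq=5135 A_ack=231 B_seq=231 B_ack=5135
After event 2: A_seq=5135 A_ack=231 B_seq=294 B_ack=5135
After event 3: A_seq=5135 A_ack=231 B_seq=346 B_ack=5135
After event 4: A_seq=5135 A_ack=231 B_seq=414 B_ack=5135
After event 5: A_seq=5135 A_ack=231 B_seq=510 B_ack=5135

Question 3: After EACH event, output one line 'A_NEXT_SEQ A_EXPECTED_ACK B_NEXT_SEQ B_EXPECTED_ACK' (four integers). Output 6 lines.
5135 200 200 5135
5135 231 231 5135
5135 231 294 5135
5135 231 346 5135
5135 231 414 5135
5135 231 510 5135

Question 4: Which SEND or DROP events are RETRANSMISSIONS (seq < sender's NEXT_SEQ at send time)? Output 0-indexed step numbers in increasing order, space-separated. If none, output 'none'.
Answer: none

Derivation:
Step 0: SEND seq=5000 -> fresh
Step 1: SEND seq=200 -> fresh
Step 2: DROP seq=231 -> fresh
Step 3: SEND seq=294 -> fresh
Step 4: SEND seq=346 -> fresh
Step 5: SEND seq=414 -> fresh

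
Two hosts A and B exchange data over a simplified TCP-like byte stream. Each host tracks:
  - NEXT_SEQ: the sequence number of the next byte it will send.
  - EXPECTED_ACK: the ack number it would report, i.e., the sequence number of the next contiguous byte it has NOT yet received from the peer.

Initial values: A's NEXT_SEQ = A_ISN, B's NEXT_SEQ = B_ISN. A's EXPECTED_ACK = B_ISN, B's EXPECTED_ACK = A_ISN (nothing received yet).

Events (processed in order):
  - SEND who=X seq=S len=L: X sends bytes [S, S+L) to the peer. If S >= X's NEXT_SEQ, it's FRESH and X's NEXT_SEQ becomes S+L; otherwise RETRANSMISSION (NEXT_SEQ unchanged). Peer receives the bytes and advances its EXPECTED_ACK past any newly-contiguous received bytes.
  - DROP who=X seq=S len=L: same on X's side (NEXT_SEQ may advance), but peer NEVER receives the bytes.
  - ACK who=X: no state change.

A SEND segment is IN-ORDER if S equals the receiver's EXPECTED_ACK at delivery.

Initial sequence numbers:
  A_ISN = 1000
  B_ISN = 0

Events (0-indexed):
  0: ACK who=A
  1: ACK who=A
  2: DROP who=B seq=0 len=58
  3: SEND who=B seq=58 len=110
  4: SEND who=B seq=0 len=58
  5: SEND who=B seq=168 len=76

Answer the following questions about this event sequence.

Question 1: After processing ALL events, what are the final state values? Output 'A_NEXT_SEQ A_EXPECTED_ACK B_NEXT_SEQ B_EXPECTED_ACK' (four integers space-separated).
Answer: 1000 244 244 1000

Derivation:
After event 0: A_seq=1000 A_ack=0 B_seq=0 B_ack=1000
After event 1: A_seq=1000 A_ack=0 B_seq=0 B_ack=1000
After event 2: A_seq=1000 A_ack=0 B_seq=58 B_ack=1000
After event 3: A_seq=1000 A_ack=0 B_seq=168 B_ack=1000
After event 4: A_seq=1000 A_ack=168 B_seq=168 B_ack=1000
After event 5: A_seq=1000 A_ack=244 B_seq=244 B_ack=1000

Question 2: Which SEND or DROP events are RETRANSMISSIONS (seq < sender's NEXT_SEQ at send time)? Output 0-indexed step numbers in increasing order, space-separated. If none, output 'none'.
Answer: 4

Derivation:
Step 2: DROP seq=0 -> fresh
Step 3: SEND seq=58 -> fresh
Step 4: SEND seq=0 -> retransmit
Step 5: SEND seq=168 -> fresh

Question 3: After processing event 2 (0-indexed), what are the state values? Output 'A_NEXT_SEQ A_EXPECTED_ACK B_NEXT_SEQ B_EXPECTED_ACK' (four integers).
After event 0: A_seq=1000 A_ack=0 B_seq=0 B_ack=1000
After event 1: A_seq=1000 A_ack=0 B_seq=0 B_ack=1000
After event 2: A_seq=1000 A_ack=0 B_seq=58 B_ack=1000

1000 0 58 1000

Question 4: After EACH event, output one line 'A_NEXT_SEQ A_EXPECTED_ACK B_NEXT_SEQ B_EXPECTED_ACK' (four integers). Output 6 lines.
1000 0 0 1000
1000 0 0 1000
1000 0 58 1000
1000 0 168 1000
1000 168 168 1000
1000 244 244 1000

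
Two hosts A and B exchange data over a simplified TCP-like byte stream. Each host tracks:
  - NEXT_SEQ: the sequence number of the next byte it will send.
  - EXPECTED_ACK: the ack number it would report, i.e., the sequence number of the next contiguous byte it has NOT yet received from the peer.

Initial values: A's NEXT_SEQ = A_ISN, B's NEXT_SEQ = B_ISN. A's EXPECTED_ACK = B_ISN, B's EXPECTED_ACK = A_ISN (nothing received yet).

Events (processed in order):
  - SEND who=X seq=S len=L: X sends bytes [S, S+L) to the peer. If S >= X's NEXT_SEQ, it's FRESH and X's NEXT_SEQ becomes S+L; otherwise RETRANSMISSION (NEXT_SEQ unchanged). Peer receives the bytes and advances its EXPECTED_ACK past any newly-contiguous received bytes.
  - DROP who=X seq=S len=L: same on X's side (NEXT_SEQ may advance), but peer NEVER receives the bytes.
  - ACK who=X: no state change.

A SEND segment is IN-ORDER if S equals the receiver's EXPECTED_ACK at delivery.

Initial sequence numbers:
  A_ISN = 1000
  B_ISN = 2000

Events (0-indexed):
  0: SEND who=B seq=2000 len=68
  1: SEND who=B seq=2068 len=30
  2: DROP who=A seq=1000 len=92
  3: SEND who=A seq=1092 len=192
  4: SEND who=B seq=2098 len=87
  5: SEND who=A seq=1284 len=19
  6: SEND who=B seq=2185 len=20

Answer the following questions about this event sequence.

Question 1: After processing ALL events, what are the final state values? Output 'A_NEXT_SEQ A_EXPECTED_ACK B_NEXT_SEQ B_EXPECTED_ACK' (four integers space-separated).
Answer: 1303 2205 2205 1000

Derivation:
After event 0: A_seq=1000 A_ack=2068 B_seq=2068 B_ack=1000
After event 1: A_seq=1000 A_ack=2098 B_seq=2098 B_ack=1000
After event 2: A_seq=1092 A_ack=2098 B_seq=2098 B_ack=1000
After event 3: A_seq=1284 A_ack=2098 B_seq=2098 B_ack=1000
After event 4: A_seq=1284 A_ack=2185 B_seq=2185 B_ack=1000
After event 5: A_seq=1303 A_ack=2185 B_seq=2185 B_ack=1000
After event 6: A_seq=1303 A_ack=2205 B_seq=2205 B_ack=1000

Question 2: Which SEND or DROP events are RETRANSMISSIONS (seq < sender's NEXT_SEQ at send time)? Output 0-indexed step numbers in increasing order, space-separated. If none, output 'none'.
Answer: none

Derivation:
Step 0: SEND seq=2000 -> fresh
Step 1: SEND seq=2068 -> fresh
Step 2: DROP seq=1000 -> fresh
Step 3: SEND seq=1092 -> fresh
Step 4: SEND seq=2098 -> fresh
Step 5: SEND seq=1284 -> fresh
Step 6: SEND seq=2185 -> fresh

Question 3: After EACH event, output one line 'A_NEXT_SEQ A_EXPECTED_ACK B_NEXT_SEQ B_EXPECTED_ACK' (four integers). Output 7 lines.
1000 2068 2068 1000
1000 2098 2098 1000
1092 2098 2098 1000
1284 2098 2098 1000
1284 2185 2185 1000
1303 2185 2185 1000
1303 2205 2205 1000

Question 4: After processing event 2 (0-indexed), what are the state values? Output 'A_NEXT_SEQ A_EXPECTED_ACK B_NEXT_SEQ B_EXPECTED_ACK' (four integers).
After event 0: A_seq=1000 A_ack=2068 B_seq=2068 B_ack=1000
After event 1: A_seq=1000 A_ack=2098 B_seq=2098 B_ack=1000
After event 2: A_seq=1092 A_ack=2098 B_seq=2098 B_ack=1000

1092 2098 2098 1000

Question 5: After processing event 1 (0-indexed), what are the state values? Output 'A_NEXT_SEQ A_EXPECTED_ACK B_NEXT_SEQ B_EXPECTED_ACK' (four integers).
After event 0: A_seq=1000 A_ack=2068 B_seq=2068 B_ack=1000
After event 1: A_seq=1000 A_ack=2098 B_seq=2098 B_ack=1000

1000 2098 2098 1000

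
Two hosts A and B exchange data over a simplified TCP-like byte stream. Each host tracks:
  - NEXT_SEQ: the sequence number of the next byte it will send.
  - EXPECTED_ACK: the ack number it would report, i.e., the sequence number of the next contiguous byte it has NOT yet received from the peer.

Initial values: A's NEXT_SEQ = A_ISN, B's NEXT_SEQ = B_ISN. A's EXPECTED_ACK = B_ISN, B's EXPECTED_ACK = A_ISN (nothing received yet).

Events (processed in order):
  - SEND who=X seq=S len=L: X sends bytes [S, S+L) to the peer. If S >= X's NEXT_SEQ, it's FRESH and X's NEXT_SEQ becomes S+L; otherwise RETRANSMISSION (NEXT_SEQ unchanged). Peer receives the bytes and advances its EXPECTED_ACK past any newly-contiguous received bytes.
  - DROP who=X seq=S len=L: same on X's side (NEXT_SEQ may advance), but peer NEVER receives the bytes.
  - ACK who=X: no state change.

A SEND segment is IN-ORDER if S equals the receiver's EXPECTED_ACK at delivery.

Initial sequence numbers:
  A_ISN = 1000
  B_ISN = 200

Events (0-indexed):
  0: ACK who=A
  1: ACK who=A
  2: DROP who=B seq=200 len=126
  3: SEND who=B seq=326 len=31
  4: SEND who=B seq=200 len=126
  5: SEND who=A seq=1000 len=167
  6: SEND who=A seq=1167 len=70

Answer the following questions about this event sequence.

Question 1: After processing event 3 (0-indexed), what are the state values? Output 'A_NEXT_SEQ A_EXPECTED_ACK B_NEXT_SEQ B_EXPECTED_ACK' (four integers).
After event 0: A_seq=1000 A_ack=200 B_seq=200 B_ack=1000
After event 1: A_seq=1000 A_ack=200 B_seq=200 B_ack=1000
After event 2: A_seq=1000 A_ack=200 B_seq=326 B_ack=1000
After event 3: A_seq=1000 A_ack=200 B_seq=357 B_ack=1000

1000 200 357 1000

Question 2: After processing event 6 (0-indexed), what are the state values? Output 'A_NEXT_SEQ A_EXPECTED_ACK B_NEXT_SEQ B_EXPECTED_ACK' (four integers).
After event 0: A_seq=1000 A_ack=200 B_seq=200 B_ack=1000
After event 1: A_seq=1000 A_ack=200 B_seq=200 B_ack=1000
After event 2: A_seq=1000 A_ack=200 B_seq=326 B_ack=1000
After event 3: A_seq=1000 A_ack=200 B_seq=357 B_ack=1000
After event 4: A_seq=1000 A_ack=357 B_seq=357 B_ack=1000
After event 5: A_seq=1167 A_ack=357 B_seq=357 B_ack=1167
After event 6: A_seq=1237 A_ack=357 B_seq=357 B_ack=1237

1237 357 357 1237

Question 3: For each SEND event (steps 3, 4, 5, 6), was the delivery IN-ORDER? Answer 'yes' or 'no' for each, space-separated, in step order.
Answer: no yes yes yes

Derivation:
Step 3: SEND seq=326 -> out-of-order
Step 4: SEND seq=200 -> in-order
Step 5: SEND seq=1000 -> in-order
Step 6: SEND seq=1167 -> in-order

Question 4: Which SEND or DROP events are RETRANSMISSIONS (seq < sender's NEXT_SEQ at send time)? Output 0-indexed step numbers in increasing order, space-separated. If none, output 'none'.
Answer: 4

Derivation:
Step 2: DROP seq=200 -> fresh
Step 3: SEND seq=326 -> fresh
Step 4: SEND seq=200 -> retransmit
Step 5: SEND seq=1000 -> fresh
Step 6: SEND seq=1167 -> fresh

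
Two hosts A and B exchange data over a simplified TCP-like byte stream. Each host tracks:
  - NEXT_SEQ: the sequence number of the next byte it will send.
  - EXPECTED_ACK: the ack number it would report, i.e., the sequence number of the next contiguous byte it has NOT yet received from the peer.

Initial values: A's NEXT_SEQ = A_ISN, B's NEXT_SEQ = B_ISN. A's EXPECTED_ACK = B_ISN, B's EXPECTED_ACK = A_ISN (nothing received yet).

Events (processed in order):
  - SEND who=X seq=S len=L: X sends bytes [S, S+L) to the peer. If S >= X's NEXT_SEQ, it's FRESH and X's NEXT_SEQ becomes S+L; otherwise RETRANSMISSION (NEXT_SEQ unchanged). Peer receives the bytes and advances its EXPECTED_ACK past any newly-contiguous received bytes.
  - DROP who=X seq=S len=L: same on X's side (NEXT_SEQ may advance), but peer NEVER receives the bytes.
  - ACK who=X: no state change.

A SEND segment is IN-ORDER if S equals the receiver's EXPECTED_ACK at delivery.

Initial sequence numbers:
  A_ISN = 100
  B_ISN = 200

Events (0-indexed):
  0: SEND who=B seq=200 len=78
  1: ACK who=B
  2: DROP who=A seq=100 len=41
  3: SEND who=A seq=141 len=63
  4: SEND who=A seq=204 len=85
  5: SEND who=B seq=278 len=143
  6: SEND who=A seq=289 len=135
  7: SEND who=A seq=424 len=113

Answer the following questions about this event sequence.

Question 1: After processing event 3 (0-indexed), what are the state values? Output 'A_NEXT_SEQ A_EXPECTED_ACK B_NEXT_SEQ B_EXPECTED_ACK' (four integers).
After event 0: A_seq=100 A_ack=278 B_seq=278 B_ack=100
After event 1: A_seq=100 A_ack=278 B_seq=278 B_ack=100
After event 2: A_seq=141 A_ack=278 B_seq=278 B_ack=100
After event 3: A_seq=204 A_ack=278 B_seq=278 B_ack=100

204 278 278 100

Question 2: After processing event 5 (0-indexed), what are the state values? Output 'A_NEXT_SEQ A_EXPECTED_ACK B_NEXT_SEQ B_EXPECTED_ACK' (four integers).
After event 0: A_seq=100 A_ack=278 B_seq=278 B_ack=100
After event 1: A_seq=100 A_ack=278 B_seq=278 B_ack=100
After event 2: A_seq=141 A_ack=278 B_seq=278 B_ack=100
After event 3: A_seq=204 A_ack=278 B_seq=278 B_ack=100
After event 4: A_seq=289 A_ack=278 B_seq=278 B_ack=100
After event 5: A_seq=289 A_ack=421 B_seq=421 B_ack=100

289 421 421 100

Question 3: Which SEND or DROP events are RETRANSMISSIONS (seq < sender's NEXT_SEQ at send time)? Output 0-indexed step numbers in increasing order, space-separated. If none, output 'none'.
Answer: none

Derivation:
Step 0: SEND seq=200 -> fresh
Step 2: DROP seq=100 -> fresh
Step 3: SEND seq=141 -> fresh
Step 4: SEND seq=204 -> fresh
Step 5: SEND seq=278 -> fresh
Step 6: SEND seq=289 -> fresh
Step 7: SEND seq=424 -> fresh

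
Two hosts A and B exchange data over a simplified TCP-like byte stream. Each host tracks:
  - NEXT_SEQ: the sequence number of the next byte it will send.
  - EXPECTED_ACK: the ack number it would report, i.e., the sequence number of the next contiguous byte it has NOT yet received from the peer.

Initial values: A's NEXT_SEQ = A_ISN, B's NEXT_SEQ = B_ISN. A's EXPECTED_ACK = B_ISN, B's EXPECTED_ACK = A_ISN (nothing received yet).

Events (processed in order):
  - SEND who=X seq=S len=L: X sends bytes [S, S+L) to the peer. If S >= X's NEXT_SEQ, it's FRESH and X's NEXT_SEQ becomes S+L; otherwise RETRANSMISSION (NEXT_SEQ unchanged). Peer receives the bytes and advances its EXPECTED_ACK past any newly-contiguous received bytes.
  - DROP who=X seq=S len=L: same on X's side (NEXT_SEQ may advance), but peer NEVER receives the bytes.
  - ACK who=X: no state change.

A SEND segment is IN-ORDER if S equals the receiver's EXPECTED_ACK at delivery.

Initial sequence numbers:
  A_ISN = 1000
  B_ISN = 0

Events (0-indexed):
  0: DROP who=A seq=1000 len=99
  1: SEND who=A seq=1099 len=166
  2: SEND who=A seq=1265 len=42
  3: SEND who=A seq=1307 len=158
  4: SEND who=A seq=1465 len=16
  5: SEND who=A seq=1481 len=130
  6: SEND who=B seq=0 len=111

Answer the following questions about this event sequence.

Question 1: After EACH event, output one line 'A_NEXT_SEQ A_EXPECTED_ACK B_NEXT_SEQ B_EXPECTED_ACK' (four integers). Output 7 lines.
1099 0 0 1000
1265 0 0 1000
1307 0 0 1000
1465 0 0 1000
1481 0 0 1000
1611 0 0 1000
1611 111 111 1000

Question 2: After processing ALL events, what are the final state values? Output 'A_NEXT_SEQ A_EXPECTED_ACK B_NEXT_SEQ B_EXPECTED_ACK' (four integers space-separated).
After event 0: A_seq=1099 A_ack=0 B_seq=0 B_ack=1000
After event 1: A_seq=1265 A_ack=0 B_seq=0 B_ack=1000
After event 2: A_seq=1307 A_ack=0 B_seq=0 B_ack=1000
After event 3: A_seq=1465 A_ack=0 B_seq=0 B_ack=1000
After event 4: A_seq=1481 A_ack=0 B_seq=0 B_ack=1000
After event 5: A_seq=1611 A_ack=0 B_seq=0 B_ack=1000
After event 6: A_seq=1611 A_ack=111 B_seq=111 B_ack=1000

Answer: 1611 111 111 1000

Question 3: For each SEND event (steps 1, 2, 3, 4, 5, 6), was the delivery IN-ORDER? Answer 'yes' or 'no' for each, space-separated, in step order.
Answer: no no no no no yes

Derivation:
Step 1: SEND seq=1099 -> out-of-order
Step 2: SEND seq=1265 -> out-of-order
Step 3: SEND seq=1307 -> out-of-order
Step 4: SEND seq=1465 -> out-of-order
Step 5: SEND seq=1481 -> out-of-order
Step 6: SEND seq=0 -> in-order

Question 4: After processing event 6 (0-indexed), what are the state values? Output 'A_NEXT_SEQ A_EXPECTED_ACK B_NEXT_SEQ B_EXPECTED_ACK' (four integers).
After event 0: A_seq=1099 A_ack=0 B_seq=0 B_ack=1000
After event 1: A_seq=1265 A_ack=0 B_seq=0 B_ack=1000
After event 2: A_seq=1307 A_ack=0 B_seq=0 B_ack=1000
After event 3: A_seq=1465 A_ack=0 B_seq=0 B_ack=1000
After event 4: A_seq=1481 A_ack=0 B_seq=0 B_ack=1000
After event 5: A_seq=1611 A_ack=0 B_seq=0 B_ack=1000
After event 6: A_seq=1611 A_ack=111 B_seq=111 B_ack=1000

1611 111 111 1000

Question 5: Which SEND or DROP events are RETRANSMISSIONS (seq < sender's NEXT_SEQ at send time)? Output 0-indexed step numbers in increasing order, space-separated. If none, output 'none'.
Step 0: DROP seq=1000 -> fresh
Step 1: SEND seq=1099 -> fresh
Step 2: SEND seq=1265 -> fresh
Step 3: SEND seq=1307 -> fresh
Step 4: SEND seq=1465 -> fresh
Step 5: SEND seq=1481 -> fresh
Step 6: SEND seq=0 -> fresh

Answer: none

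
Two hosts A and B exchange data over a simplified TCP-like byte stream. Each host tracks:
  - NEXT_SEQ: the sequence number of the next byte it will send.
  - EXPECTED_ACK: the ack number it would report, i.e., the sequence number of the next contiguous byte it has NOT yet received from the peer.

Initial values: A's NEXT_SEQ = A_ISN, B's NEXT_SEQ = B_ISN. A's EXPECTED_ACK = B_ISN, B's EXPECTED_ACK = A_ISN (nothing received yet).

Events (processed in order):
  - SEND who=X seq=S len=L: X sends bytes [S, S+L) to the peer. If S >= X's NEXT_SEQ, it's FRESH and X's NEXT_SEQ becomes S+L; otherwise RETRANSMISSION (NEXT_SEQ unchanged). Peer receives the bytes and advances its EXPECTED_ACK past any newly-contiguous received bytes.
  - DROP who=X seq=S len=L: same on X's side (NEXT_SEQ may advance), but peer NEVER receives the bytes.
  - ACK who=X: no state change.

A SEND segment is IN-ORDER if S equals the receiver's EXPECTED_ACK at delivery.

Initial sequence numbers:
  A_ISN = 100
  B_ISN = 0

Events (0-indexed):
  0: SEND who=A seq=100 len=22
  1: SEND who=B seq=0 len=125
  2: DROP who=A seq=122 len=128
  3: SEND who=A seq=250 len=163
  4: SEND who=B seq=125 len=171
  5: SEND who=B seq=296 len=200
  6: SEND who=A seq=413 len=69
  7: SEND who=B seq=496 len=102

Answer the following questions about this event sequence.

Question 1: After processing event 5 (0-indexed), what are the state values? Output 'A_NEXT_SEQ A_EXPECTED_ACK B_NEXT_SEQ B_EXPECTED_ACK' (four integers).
After event 0: A_seq=122 A_ack=0 B_seq=0 B_ack=122
After event 1: A_seq=122 A_ack=125 B_seq=125 B_ack=122
After event 2: A_seq=250 A_ack=125 B_seq=125 B_ack=122
After event 3: A_seq=413 A_ack=125 B_seq=125 B_ack=122
After event 4: A_seq=413 A_ack=296 B_seq=296 B_ack=122
After event 5: A_seq=413 A_ack=496 B_seq=496 B_ack=122

413 496 496 122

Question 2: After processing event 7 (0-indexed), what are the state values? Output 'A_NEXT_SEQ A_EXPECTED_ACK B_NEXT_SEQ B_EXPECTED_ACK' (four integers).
After event 0: A_seq=122 A_ack=0 B_seq=0 B_ack=122
After event 1: A_seq=122 A_ack=125 B_seq=125 B_ack=122
After event 2: A_seq=250 A_ack=125 B_seq=125 B_ack=122
After event 3: A_seq=413 A_ack=125 B_seq=125 B_ack=122
After event 4: A_seq=413 A_ack=296 B_seq=296 B_ack=122
After event 5: A_seq=413 A_ack=496 B_seq=496 B_ack=122
After event 6: A_seq=482 A_ack=496 B_seq=496 B_ack=122
After event 7: A_seq=482 A_ack=598 B_seq=598 B_ack=122

482 598 598 122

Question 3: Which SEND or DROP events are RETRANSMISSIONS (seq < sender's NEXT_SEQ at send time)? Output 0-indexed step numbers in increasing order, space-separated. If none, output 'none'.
Answer: none

Derivation:
Step 0: SEND seq=100 -> fresh
Step 1: SEND seq=0 -> fresh
Step 2: DROP seq=122 -> fresh
Step 3: SEND seq=250 -> fresh
Step 4: SEND seq=125 -> fresh
Step 5: SEND seq=296 -> fresh
Step 6: SEND seq=413 -> fresh
Step 7: SEND seq=496 -> fresh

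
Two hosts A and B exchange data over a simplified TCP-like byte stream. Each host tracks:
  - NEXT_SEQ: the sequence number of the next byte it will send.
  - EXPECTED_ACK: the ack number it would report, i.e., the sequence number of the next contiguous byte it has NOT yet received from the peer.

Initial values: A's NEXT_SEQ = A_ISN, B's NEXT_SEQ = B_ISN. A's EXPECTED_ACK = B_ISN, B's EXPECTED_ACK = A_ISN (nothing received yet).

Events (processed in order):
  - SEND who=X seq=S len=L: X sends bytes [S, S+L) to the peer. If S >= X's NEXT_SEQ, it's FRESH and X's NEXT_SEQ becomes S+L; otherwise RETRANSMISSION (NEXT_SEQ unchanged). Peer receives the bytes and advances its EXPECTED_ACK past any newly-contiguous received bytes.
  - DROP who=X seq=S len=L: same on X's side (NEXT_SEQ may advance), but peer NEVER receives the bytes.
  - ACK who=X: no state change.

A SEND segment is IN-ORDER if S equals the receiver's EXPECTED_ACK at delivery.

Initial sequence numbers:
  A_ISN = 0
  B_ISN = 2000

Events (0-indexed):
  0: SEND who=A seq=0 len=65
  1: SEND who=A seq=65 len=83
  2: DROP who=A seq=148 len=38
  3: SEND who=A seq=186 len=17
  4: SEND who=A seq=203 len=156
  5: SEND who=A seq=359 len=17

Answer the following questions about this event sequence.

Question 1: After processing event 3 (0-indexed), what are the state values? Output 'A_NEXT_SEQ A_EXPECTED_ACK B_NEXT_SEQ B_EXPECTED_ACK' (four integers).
After event 0: A_seq=65 A_ack=2000 B_seq=2000 B_ack=65
After event 1: A_seq=148 A_ack=2000 B_seq=2000 B_ack=148
After event 2: A_seq=186 A_ack=2000 B_seq=2000 B_ack=148
After event 3: A_seq=203 A_ack=2000 B_seq=2000 B_ack=148

203 2000 2000 148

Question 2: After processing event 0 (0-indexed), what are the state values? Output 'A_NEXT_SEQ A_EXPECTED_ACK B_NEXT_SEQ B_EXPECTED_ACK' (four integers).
After event 0: A_seq=65 A_ack=2000 B_seq=2000 B_ack=65

65 2000 2000 65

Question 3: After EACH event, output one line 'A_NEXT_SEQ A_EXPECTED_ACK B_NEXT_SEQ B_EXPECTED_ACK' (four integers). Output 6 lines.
65 2000 2000 65
148 2000 2000 148
186 2000 2000 148
203 2000 2000 148
359 2000 2000 148
376 2000 2000 148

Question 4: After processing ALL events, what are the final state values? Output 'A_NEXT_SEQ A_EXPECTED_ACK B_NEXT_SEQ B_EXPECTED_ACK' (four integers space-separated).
After event 0: A_seq=65 A_ack=2000 B_seq=2000 B_ack=65
After event 1: A_seq=148 A_ack=2000 B_seq=2000 B_ack=148
After event 2: A_seq=186 A_ack=2000 B_seq=2000 B_ack=148
After event 3: A_seq=203 A_ack=2000 B_seq=2000 B_ack=148
After event 4: A_seq=359 A_ack=2000 B_seq=2000 B_ack=148
After event 5: A_seq=376 A_ack=2000 B_seq=2000 B_ack=148

Answer: 376 2000 2000 148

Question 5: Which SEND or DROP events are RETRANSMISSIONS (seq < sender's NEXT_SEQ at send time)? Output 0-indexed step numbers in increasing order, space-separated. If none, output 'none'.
Step 0: SEND seq=0 -> fresh
Step 1: SEND seq=65 -> fresh
Step 2: DROP seq=148 -> fresh
Step 3: SEND seq=186 -> fresh
Step 4: SEND seq=203 -> fresh
Step 5: SEND seq=359 -> fresh

Answer: none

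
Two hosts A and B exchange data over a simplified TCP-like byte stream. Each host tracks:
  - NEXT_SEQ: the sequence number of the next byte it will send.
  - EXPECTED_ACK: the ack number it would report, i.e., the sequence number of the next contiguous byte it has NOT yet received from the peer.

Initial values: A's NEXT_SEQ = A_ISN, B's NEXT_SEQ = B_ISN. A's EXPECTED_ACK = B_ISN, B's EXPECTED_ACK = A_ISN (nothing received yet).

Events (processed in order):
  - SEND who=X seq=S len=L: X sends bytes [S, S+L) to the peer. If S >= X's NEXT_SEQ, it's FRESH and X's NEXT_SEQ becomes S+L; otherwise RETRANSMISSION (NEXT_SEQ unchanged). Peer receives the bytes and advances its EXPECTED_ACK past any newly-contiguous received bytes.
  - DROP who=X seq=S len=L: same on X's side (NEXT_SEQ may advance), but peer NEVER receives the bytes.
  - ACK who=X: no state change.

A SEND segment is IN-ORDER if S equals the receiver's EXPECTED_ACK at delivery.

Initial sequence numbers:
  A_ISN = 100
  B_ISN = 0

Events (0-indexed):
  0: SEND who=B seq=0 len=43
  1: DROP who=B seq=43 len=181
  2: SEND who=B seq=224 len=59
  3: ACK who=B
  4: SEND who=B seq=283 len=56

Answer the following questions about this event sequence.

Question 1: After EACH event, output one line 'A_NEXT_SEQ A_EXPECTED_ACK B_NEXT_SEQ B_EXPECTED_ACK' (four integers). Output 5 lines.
100 43 43 100
100 43 224 100
100 43 283 100
100 43 283 100
100 43 339 100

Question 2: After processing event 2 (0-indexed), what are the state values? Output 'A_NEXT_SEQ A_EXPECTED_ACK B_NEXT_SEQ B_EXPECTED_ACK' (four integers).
After event 0: A_seq=100 A_ack=43 B_seq=43 B_ack=100
After event 1: A_seq=100 A_ack=43 B_seq=224 B_ack=100
After event 2: A_seq=100 A_ack=43 B_seq=283 B_ack=100

100 43 283 100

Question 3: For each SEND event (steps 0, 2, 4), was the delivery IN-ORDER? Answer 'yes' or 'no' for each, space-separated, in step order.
Step 0: SEND seq=0 -> in-order
Step 2: SEND seq=224 -> out-of-order
Step 4: SEND seq=283 -> out-of-order

Answer: yes no no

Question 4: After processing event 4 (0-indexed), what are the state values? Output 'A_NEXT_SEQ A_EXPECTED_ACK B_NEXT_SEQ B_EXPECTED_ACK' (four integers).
After event 0: A_seq=100 A_ack=43 B_seq=43 B_ack=100
After event 1: A_seq=100 A_ack=43 B_seq=224 B_ack=100
After event 2: A_seq=100 A_ack=43 B_seq=283 B_ack=100
After event 3: A_seq=100 A_ack=43 B_seq=283 B_ack=100
After event 4: A_seq=100 A_ack=43 B_seq=339 B_ack=100

100 43 339 100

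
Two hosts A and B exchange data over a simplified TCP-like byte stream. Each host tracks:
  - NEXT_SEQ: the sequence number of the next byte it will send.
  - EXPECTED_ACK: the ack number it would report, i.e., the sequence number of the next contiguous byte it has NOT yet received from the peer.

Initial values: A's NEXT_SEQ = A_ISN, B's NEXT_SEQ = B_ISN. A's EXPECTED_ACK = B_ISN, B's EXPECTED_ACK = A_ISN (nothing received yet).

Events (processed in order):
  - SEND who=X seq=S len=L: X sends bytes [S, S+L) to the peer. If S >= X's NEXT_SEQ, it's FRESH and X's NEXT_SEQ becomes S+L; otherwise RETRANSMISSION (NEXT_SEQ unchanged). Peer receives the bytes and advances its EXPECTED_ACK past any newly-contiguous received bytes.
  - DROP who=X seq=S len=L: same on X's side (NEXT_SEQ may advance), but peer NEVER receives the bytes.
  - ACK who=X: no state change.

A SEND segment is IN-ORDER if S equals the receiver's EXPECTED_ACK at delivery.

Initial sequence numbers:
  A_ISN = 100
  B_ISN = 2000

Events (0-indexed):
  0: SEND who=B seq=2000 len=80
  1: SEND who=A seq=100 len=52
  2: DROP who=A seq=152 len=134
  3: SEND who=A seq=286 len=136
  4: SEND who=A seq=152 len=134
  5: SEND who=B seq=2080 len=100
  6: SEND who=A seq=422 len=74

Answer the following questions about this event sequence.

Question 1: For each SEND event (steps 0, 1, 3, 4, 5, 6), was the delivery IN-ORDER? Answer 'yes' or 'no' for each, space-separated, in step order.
Step 0: SEND seq=2000 -> in-order
Step 1: SEND seq=100 -> in-order
Step 3: SEND seq=286 -> out-of-order
Step 4: SEND seq=152 -> in-order
Step 5: SEND seq=2080 -> in-order
Step 6: SEND seq=422 -> in-order

Answer: yes yes no yes yes yes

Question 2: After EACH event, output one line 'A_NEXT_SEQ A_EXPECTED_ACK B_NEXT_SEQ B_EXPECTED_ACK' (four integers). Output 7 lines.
100 2080 2080 100
152 2080 2080 152
286 2080 2080 152
422 2080 2080 152
422 2080 2080 422
422 2180 2180 422
496 2180 2180 496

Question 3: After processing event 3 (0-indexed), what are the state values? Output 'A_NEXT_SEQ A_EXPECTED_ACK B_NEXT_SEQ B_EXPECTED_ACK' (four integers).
After event 0: A_seq=100 A_ack=2080 B_seq=2080 B_ack=100
After event 1: A_seq=152 A_ack=2080 B_seq=2080 B_ack=152
After event 2: A_seq=286 A_ack=2080 B_seq=2080 B_ack=152
After event 3: A_seq=422 A_ack=2080 B_seq=2080 B_ack=152

422 2080 2080 152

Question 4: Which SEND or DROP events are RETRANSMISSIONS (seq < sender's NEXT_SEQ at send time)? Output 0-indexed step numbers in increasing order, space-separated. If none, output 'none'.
Answer: 4

Derivation:
Step 0: SEND seq=2000 -> fresh
Step 1: SEND seq=100 -> fresh
Step 2: DROP seq=152 -> fresh
Step 3: SEND seq=286 -> fresh
Step 4: SEND seq=152 -> retransmit
Step 5: SEND seq=2080 -> fresh
Step 6: SEND seq=422 -> fresh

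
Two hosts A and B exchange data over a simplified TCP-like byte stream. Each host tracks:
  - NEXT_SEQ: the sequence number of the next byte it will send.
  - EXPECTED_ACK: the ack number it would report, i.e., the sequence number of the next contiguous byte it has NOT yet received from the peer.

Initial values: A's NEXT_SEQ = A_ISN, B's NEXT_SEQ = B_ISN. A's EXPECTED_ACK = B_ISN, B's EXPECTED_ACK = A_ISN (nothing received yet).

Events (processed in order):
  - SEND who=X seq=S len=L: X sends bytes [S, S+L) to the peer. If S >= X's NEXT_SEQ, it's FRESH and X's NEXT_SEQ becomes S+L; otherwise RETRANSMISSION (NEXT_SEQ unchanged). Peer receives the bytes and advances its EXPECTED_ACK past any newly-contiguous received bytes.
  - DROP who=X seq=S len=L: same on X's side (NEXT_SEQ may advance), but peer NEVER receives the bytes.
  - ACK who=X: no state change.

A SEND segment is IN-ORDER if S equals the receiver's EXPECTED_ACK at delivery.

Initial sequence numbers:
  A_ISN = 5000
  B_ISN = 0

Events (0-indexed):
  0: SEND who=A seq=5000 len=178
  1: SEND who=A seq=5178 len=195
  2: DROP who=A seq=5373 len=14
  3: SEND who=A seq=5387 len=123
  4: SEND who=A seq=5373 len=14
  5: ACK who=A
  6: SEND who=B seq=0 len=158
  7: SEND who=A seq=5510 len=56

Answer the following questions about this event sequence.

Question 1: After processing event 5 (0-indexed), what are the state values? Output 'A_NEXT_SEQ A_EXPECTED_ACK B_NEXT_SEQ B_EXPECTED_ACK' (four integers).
After event 0: A_seq=5178 A_ack=0 B_seq=0 B_ack=5178
After event 1: A_seq=5373 A_ack=0 B_seq=0 B_ack=5373
After event 2: A_seq=5387 A_ack=0 B_seq=0 B_ack=5373
After event 3: A_seq=5510 A_ack=0 B_seq=0 B_ack=5373
After event 4: A_seq=5510 A_ack=0 B_seq=0 B_ack=5510
After event 5: A_seq=5510 A_ack=0 B_seq=0 B_ack=5510

5510 0 0 5510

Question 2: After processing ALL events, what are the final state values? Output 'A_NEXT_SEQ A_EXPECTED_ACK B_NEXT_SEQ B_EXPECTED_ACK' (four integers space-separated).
Answer: 5566 158 158 5566

Derivation:
After event 0: A_seq=5178 A_ack=0 B_seq=0 B_ack=5178
After event 1: A_seq=5373 A_ack=0 B_seq=0 B_ack=5373
After event 2: A_seq=5387 A_ack=0 B_seq=0 B_ack=5373
After event 3: A_seq=5510 A_ack=0 B_seq=0 B_ack=5373
After event 4: A_seq=5510 A_ack=0 B_seq=0 B_ack=5510
After event 5: A_seq=5510 A_ack=0 B_seq=0 B_ack=5510
After event 6: A_seq=5510 A_ack=158 B_seq=158 B_ack=5510
After event 7: A_seq=5566 A_ack=158 B_seq=158 B_ack=5566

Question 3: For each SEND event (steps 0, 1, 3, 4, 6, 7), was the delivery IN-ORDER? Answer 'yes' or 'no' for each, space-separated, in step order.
Answer: yes yes no yes yes yes

Derivation:
Step 0: SEND seq=5000 -> in-order
Step 1: SEND seq=5178 -> in-order
Step 3: SEND seq=5387 -> out-of-order
Step 4: SEND seq=5373 -> in-order
Step 6: SEND seq=0 -> in-order
Step 7: SEND seq=5510 -> in-order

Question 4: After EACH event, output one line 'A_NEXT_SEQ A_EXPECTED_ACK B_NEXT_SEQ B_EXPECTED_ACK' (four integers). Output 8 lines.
5178 0 0 5178
5373 0 0 5373
5387 0 0 5373
5510 0 0 5373
5510 0 0 5510
5510 0 0 5510
5510 158 158 5510
5566 158 158 5566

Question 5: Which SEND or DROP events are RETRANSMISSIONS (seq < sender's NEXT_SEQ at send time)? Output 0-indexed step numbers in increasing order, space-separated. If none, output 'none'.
Step 0: SEND seq=5000 -> fresh
Step 1: SEND seq=5178 -> fresh
Step 2: DROP seq=5373 -> fresh
Step 3: SEND seq=5387 -> fresh
Step 4: SEND seq=5373 -> retransmit
Step 6: SEND seq=0 -> fresh
Step 7: SEND seq=5510 -> fresh

Answer: 4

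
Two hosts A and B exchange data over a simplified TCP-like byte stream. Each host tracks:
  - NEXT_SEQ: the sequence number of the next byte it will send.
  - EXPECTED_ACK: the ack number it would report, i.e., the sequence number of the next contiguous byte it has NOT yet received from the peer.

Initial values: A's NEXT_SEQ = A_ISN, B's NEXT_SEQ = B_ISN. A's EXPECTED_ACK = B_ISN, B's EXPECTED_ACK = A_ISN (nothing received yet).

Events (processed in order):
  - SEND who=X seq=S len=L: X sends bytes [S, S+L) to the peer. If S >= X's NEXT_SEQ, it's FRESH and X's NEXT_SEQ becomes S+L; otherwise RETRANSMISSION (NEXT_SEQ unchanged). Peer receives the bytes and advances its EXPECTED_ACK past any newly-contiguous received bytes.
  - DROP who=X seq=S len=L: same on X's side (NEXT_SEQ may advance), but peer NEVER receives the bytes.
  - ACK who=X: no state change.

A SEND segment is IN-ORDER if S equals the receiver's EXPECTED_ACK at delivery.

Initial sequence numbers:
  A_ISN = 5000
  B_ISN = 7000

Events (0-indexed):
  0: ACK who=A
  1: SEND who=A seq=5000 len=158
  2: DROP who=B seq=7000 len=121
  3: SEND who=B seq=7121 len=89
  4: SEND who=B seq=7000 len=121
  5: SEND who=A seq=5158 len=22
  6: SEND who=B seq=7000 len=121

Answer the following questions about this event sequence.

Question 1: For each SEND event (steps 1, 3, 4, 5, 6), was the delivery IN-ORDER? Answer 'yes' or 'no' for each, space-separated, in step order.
Answer: yes no yes yes no

Derivation:
Step 1: SEND seq=5000 -> in-order
Step 3: SEND seq=7121 -> out-of-order
Step 4: SEND seq=7000 -> in-order
Step 5: SEND seq=5158 -> in-order
Step 6: SEND seq=7000 -> out-of-order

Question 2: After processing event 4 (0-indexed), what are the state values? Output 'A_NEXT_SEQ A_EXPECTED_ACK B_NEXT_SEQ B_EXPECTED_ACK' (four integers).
After event 0: A_seq=5000 A_ack=7000 B_seq=7000 B_ack=5000
After event 1: A_seq=5158 A_ack=7000 B_seq=7000 B_ack=5158
After event 2: A_seq=5158 A_ack=7000 B_seq=7121 B_ack=5158
After event 3: A_seq=5158 A_ack=7000 B_seq=7210 B_ack=5158
After event 4: A_seq=5158 A_ack=7210 B_seq=7210 B_ack=5158

5158 7210 7210 5158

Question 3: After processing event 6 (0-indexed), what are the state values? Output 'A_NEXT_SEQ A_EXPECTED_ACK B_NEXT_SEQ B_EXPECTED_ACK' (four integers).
After event 0: A_seq=5000 A_ack=7000 B_seq=7000 B_ack=5000
After event 1: A_seq=5158 A_ack=7000 B_seq=7000 B_ack=5158
After event 2: A_seq=5158 A_ack=7000 B_seq=7121 B_ack=5158
After event 3: A_seq=5158 A_ack=7000 B_seq=7210 B_ack=5158
After event 4: A_seq=5158 A_ack=7210 B_seq=7210 B_ack=5158
After event 5: A_seq=5180 A_ack=7210 B_seq=7210 B_ack=5180
After event 6: A_seq=5180 A_ack=7210 B_seq=7210 B_ack=5180

5180 7210 7210 5180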